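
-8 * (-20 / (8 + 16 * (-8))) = -1.33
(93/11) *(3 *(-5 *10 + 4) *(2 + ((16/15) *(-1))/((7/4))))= -624588/385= -1622.31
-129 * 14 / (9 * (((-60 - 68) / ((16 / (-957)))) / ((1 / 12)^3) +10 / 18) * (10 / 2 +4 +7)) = -903 / 952528936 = -0.00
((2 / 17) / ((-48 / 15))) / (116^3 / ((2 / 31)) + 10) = -5 / 3290370128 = -0.00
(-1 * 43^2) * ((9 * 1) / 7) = -16641 / 7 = -2377.29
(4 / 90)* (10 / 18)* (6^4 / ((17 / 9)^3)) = 23328 / 4913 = 4.75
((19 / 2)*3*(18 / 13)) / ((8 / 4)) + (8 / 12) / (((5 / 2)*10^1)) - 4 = 30727 / 1950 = 15.76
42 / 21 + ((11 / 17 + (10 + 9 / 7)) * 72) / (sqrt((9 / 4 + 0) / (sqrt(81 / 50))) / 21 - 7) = -7667414981698 / 63505047391 - 26511649920 * 2^(1 / 4) * sqrt(5) / 63505047391 - 450878400 * sqrt(2) / 63505047391 - 1533600 * 2^(3 / 4) * sqrt(5) / 63505047391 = -121.86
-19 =-19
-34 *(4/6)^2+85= 629/9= 69.89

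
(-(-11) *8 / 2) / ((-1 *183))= -44 / 183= -0.24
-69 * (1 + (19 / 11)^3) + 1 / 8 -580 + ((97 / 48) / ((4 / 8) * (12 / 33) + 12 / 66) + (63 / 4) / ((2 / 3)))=-249231743 / 255552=-975.27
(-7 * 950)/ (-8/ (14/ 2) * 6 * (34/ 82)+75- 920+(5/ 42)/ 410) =22902600/ 2919971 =7.84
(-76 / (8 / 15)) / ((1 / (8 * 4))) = -4560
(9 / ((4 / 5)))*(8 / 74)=45 / 37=1.22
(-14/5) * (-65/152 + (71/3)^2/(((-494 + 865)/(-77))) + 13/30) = 325.48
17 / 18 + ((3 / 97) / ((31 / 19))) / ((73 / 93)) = 123455 / 127458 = 0.97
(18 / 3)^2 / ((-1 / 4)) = -144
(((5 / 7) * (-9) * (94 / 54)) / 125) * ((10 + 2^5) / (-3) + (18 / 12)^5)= 1927 / 3360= 0.57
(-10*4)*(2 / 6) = -40 / 3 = -13.33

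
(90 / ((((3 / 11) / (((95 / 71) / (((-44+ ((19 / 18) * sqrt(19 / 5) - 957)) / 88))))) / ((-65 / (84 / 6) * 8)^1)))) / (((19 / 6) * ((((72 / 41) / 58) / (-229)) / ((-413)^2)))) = -67695095652540436080000 / 115249668031 - 14276909950030728000 * sqrt(95) / 115249668031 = -588585207373.06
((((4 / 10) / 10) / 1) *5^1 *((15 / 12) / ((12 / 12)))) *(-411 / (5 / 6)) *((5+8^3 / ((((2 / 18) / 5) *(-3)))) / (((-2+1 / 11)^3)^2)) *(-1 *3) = -372550420495 / 6353046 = -58641.23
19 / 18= 1.06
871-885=-14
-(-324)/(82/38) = 6156/41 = 150.15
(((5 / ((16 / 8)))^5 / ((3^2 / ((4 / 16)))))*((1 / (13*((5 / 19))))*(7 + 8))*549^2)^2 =35583946583291015625 / 2768896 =12851312069247.46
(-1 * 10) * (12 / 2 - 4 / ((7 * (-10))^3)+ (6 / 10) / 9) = -1560653 / 25725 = -60.67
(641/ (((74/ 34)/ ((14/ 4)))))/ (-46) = -76279/ 3404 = -22.41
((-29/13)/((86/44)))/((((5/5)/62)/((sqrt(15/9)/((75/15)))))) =-39556*sqrt(15)/8385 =-18.27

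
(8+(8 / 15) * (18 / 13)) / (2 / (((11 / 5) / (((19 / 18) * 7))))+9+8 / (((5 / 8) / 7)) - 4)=7029 / 81497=0.09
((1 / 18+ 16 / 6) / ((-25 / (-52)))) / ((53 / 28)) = 35672 / 11925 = 2.99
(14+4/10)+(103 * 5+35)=2822/5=564.40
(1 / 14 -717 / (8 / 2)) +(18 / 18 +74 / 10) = -23909 / 140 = -170.78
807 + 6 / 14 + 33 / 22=11325 / 14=808.93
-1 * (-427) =427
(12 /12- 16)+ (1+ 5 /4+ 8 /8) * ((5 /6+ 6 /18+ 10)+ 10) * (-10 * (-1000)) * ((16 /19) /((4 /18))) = 49529715 /19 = 2606827.11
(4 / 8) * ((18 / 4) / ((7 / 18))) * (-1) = -81 / 14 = -5.79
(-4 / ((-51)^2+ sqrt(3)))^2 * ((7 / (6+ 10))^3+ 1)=2502561713 / 976381951556352 - 1282871 * sqrt(3) / 650921301037568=0.00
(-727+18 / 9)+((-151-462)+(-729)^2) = 530103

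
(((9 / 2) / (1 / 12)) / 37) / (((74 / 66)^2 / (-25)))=-1470150 / 50653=-29.02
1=1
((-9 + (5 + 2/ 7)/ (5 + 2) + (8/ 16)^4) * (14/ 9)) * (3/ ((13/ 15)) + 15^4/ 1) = -234564475/ 364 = -644407.90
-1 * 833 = -833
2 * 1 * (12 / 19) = 24 / 19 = 1.26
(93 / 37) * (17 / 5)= 1581 / 185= 8.55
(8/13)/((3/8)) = 64/39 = 1.64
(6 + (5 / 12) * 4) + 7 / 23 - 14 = -416 / 69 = -6.03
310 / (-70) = -31 / 7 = -4.43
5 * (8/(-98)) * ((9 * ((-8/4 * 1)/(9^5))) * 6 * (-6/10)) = -0.00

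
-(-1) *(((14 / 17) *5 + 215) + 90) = 5255 / 17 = 309.12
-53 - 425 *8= -3453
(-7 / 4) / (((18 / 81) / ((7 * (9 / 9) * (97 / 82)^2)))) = -4149369 / 53792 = -77.14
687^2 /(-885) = -157323 /295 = -533.30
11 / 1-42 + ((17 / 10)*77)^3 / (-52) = -2244558629 / 52000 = -43164.59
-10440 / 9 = -1160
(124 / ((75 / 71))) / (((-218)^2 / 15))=2201 / 59405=0.04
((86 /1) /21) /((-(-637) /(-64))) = -5504 /13377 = -0.41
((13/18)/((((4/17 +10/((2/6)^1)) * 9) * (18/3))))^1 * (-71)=-15691/499608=-0.03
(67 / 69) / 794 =67 / 54786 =0.00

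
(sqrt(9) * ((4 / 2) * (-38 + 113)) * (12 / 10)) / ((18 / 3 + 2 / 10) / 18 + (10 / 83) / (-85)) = 68574600 / 43561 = 1574.22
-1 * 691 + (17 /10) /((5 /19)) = -684.54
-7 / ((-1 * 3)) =7 / 3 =2.33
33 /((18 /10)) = 55 /3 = 18.33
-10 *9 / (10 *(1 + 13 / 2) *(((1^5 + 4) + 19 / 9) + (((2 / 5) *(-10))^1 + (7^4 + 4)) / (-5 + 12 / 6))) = 54 / 35695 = 0.00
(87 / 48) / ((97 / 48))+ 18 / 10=1308 / 485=2.70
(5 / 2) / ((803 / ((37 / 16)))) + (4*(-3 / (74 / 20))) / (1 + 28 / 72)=-11066447 / 4753760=-2.33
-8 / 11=-0.73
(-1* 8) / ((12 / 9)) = -6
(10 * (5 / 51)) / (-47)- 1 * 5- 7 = -12.02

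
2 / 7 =0.29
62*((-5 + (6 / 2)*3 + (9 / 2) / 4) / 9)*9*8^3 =162688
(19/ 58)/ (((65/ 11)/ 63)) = 13167/ 3770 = 3.49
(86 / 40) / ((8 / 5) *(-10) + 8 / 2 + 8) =-43 / 80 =-0.54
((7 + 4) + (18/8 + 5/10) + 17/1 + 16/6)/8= 401/96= 4.18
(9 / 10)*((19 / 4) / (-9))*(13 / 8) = -0.77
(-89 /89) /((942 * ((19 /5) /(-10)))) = 25 /8949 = 0.00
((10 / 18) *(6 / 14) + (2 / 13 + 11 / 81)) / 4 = 1945 / 14742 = 0.13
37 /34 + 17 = 615 /34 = 18.09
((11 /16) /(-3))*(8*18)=-33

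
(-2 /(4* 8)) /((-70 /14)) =1 /80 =0.01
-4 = -4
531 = 531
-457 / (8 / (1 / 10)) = -457 / 80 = -5.71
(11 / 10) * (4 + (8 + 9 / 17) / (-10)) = 3.46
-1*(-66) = 66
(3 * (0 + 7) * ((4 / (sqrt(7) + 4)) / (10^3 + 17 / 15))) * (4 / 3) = 2240 / 45051-560 * sqrt(7) / 45051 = 0.02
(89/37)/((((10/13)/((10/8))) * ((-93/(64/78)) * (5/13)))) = -4628/51615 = -0.09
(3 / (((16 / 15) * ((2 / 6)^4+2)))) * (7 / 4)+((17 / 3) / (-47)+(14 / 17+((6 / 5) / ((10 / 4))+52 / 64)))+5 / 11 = 33666359953 / 6876513600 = 4.90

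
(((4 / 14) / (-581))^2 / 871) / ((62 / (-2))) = -4 / 446609743489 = -0.00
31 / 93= 1 / 3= 0.33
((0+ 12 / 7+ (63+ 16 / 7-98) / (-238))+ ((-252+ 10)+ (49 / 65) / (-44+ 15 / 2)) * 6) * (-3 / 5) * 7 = 34393944369 / 5646550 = 6091.14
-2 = -2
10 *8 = 80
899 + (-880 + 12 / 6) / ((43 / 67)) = -20169 / 43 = -469.05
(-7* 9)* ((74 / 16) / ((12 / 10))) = -3885 / 16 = -242.81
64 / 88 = 8 / 11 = 0.73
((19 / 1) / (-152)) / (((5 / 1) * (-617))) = 1 / 24680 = 0.00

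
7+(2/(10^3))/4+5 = 24001/2000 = 12.00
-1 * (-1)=1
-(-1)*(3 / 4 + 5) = 23 / 4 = 5.75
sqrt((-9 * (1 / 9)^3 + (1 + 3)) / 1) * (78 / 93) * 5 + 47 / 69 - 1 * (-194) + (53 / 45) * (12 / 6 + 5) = 130 * sqrt(323) / 279 + 210028 / 1035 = 211.30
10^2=100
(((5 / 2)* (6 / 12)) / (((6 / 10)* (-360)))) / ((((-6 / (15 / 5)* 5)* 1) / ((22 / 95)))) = 11 / 82080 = 0.00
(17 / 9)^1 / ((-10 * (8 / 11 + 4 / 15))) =-187 / 984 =-0.19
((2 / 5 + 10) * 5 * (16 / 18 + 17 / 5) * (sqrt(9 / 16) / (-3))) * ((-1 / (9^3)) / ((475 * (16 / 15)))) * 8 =2509 / 2077650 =0.00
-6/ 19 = -0.32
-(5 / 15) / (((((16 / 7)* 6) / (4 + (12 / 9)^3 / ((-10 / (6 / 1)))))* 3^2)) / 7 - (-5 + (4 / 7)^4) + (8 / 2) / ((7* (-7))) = 336815851 / 70013160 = 4.81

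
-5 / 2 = -2.50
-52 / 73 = -0.71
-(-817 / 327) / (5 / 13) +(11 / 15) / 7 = 25182 / 3815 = 6.60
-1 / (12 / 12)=-1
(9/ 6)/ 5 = 3/ 10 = 0.30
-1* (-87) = 87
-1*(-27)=27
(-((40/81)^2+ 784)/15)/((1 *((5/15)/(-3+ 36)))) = -56599664/10935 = -5176.01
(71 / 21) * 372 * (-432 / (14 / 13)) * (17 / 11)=-420267744 / 539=-779717.52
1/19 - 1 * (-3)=58/19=3.05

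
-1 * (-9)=9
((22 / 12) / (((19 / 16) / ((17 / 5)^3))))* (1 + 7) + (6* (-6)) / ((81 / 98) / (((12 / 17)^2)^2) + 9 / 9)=477.12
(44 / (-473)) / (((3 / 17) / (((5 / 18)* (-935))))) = 158950 / 1161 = 136.91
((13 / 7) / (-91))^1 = -1 / 49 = -0.02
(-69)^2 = 4761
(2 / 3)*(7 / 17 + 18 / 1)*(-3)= -626 / 17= -36.82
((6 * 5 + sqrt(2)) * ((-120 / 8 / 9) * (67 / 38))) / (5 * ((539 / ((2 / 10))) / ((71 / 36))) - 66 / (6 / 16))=-118925 / 8979476 - 23785 * sqrt(2) / 53876856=-0.01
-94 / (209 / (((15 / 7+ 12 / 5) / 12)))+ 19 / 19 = 12139 / 14630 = 0.83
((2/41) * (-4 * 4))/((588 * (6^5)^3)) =-1/354225612754944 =-0.00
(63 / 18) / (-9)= -0.39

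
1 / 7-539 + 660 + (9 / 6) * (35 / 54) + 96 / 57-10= 544871 / 4788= 113.80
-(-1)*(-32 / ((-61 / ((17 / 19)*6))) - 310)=-356026 / 1159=-307.18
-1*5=-5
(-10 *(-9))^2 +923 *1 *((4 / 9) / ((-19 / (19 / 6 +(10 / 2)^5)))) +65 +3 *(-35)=-30512794 / 513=-59479.13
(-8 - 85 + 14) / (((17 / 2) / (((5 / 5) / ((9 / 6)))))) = -6.20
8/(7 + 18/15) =40/41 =0.98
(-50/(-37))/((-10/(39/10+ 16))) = -2.69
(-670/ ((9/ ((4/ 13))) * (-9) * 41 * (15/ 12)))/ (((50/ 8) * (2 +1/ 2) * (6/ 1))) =8576/ 16189875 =0.00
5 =5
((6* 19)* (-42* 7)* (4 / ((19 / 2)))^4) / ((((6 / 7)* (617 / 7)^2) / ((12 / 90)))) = -0.02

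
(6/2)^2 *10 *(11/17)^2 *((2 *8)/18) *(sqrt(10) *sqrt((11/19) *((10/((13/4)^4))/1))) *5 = 7744000 *sqrt(209)/927979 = 120.64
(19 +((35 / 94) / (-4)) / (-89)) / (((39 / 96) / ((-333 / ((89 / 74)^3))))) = -343205898051168 / 38335509251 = -8952.69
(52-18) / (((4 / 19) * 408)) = 19 / 48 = 0.40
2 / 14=1 / 7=0.14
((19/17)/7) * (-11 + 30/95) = -29/17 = -1.71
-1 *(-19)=19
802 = 802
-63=-63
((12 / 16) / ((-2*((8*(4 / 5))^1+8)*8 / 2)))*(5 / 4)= -25 / 3072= -0.01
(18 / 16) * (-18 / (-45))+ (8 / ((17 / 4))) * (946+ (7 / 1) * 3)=619033 / 340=1820.69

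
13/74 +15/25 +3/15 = 361/370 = 0.98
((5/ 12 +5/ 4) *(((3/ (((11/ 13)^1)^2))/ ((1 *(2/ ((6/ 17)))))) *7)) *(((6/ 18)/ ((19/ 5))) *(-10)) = -295750/ 39083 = -7.57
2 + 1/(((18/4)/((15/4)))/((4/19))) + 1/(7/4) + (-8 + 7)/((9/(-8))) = 3.64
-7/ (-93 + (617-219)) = -7/ 305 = -0.02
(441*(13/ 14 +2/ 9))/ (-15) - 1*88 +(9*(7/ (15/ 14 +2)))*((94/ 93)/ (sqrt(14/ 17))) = -731/ 6 +1974*sqrt(238)/ 1333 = -98.99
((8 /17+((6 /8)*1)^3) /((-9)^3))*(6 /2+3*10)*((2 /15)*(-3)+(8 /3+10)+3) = -2445949 /3965760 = -0.62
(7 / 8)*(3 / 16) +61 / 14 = 4051 / 896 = 4.52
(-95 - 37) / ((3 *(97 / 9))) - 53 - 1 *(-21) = -3500 / 97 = -36.08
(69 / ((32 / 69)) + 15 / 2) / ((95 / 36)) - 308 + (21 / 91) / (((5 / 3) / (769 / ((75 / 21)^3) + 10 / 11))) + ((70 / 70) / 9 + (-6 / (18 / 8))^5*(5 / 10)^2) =-279.92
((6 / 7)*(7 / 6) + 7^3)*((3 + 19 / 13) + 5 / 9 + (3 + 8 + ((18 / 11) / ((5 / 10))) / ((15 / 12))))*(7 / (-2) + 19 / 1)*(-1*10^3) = -99363290.75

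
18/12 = 3/2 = 1.50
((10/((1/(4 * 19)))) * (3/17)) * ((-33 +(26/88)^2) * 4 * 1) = -36319830/2057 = -17656.70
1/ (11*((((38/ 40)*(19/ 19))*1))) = 20/ 209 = 0.10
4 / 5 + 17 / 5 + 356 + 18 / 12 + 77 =4387 / 10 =438.70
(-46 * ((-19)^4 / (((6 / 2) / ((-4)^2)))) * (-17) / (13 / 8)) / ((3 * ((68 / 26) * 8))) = 5328680.89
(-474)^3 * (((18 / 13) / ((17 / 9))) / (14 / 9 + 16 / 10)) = -388179465480 / 15691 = -24738988.30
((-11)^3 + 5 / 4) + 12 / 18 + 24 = -15661 / 12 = -1305.08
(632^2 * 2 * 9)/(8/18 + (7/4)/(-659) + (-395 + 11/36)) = -9475934976/519625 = -18236.10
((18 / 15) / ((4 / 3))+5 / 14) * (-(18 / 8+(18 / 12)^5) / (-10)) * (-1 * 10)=-99 / 8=-12.38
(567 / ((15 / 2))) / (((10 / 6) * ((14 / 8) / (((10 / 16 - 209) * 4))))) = -540108 / 25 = -21604.32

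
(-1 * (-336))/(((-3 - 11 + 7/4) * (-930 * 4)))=8/1085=0.01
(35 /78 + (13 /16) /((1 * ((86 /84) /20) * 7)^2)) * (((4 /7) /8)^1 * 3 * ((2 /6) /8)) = 977315 /16152864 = 0.06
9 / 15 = 3 / 5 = 0.60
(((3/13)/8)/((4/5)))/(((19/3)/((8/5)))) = 9/988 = 0.01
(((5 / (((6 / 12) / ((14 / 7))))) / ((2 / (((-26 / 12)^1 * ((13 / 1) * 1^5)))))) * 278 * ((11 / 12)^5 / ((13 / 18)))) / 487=-1455095785 / 10098432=-144.09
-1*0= 0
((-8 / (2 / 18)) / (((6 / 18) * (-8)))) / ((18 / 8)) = 12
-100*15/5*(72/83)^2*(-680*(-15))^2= -161803008000000/6889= -23487154594.28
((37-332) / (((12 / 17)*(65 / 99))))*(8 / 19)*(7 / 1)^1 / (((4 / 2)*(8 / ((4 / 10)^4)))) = -463386 / 154375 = -3.00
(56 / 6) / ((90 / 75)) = 70 / 9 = 7.78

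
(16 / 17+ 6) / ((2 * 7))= 59 / 119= 0.50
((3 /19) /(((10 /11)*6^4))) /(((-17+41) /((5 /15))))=11 /5909760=0.00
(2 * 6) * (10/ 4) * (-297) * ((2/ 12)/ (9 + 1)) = -297/ 2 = -148.50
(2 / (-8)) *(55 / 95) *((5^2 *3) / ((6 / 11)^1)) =-3025 / 152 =-19.90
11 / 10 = 1.10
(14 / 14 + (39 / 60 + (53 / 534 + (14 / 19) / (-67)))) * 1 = 11816333 / 6797820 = 1.74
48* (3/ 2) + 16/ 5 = 376/ 5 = 75.20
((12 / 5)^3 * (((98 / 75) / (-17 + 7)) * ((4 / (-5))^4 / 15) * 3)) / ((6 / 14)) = -0.35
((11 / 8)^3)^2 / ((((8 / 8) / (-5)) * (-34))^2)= 44289025 / 303038464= 0.15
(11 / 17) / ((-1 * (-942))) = 11 / 16014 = 0.00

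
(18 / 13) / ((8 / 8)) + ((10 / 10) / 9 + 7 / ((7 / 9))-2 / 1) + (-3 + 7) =1462 / 117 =12.50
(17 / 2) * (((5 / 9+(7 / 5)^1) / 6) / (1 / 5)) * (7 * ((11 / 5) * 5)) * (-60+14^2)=3916528 / 27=145056.59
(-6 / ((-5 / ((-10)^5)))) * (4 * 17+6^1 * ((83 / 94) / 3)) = -393480000 / 47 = -8371914.89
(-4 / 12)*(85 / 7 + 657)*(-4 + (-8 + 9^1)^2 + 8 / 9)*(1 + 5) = 177992 / 63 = 2825.27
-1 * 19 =-19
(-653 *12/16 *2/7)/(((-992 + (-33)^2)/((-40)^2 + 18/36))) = -64647/28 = -2308.82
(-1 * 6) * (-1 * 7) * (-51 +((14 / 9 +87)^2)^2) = 2582927273.42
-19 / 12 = -1.58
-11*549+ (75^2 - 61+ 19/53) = -25156/53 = -474.64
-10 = -10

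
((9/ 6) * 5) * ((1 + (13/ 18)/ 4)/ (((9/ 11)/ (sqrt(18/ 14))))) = 4675 * sqrt(7)/ 1008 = 12.27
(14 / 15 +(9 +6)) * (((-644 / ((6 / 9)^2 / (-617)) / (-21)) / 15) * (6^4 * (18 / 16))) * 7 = -461535595.92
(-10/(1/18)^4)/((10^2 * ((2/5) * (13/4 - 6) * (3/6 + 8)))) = 209952/187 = 1122.74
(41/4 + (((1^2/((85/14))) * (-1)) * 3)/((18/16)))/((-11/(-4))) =10007/2805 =3.57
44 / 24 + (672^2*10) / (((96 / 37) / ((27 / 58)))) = 140979199 / 174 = 810225.28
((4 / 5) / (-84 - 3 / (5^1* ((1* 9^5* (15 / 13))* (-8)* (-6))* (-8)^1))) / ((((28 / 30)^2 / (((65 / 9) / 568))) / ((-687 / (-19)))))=-15820998570000 / 3147538825214287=-0.01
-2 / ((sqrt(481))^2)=-2 / 481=-0.00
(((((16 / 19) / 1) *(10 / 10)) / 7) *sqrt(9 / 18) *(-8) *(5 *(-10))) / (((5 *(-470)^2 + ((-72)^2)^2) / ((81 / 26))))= 32400 *sqrt(2) / 12093644381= 0.00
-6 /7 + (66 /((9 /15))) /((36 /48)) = 3062 /21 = 145.81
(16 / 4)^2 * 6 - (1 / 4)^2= 1535 / 16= 95.94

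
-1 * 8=-8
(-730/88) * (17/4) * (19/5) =-23579/176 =-133.97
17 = 17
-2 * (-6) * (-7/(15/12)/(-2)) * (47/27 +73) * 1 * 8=904064/45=20090.31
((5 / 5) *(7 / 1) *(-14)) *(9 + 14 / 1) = -2254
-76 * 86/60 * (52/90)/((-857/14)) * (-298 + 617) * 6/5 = 379467088/964125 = 393.59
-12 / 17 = -0.71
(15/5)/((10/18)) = 27/5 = 5.40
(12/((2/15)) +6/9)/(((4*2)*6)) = 17/9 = 1.89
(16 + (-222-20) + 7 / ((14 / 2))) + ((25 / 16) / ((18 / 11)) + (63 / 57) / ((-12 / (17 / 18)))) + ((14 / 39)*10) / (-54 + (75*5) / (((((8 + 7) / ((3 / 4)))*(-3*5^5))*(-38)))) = -1818137703793 / 8109496096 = -224.20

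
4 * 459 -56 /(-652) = 299282 /163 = 1836.09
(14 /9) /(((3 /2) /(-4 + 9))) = 140 /27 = 5.19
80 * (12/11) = 960/11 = 87.27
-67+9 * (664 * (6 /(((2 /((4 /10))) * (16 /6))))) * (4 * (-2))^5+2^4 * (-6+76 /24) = -1321797269 /15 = -88119817.93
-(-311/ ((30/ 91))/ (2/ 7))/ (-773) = -198107/ 46380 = -4.27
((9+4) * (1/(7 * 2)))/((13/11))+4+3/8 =289/56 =5.16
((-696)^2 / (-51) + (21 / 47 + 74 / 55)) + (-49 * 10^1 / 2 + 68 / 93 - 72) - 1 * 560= -42392561272 / 4086885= -10372.83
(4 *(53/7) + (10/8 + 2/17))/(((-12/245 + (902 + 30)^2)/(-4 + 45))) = 21621145/14471275024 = 0.00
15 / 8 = 1.88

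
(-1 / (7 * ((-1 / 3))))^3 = 27 / 343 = 0.08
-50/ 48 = -25/ 24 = -1.04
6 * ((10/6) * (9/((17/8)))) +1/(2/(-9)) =1287/34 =37.85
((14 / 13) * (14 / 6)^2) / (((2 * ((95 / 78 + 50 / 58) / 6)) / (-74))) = -2944312 / 4705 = -625.78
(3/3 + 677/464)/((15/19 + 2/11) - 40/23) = -5484787/1712624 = -3.20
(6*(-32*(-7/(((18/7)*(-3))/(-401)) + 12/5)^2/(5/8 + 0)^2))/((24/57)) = -23165224162688/151875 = -152528224.94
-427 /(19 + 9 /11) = -4697 /218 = -21.55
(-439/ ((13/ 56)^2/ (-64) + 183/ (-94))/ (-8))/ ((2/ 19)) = -4917586688/ 18372359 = -267.66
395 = 395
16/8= 2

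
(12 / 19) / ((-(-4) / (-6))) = -18 / 19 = -0.95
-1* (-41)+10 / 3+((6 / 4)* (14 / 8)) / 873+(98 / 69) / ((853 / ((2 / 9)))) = 44.34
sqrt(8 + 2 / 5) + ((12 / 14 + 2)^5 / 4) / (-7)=-3.90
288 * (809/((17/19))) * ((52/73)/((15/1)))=76732032/6205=12366.16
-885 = -885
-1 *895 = -895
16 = 16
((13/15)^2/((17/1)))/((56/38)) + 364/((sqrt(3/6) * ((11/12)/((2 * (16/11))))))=3211/107100 + 139776 * sqrt(2)/121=1633.69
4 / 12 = 1 / 3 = 0.33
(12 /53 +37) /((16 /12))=5919 /212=27.92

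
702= 702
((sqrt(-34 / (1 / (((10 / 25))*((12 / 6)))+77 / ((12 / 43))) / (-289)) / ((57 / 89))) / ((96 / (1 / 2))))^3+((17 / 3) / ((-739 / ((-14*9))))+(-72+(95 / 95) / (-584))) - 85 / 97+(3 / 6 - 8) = -3324407295 / 41862872+704969*sqrt(84813) / 43651518154146349056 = -79.41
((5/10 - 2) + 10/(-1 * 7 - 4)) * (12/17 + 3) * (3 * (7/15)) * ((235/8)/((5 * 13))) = -1098531/194480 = -5.65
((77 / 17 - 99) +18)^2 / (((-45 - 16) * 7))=-1690000 / 123403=-13.69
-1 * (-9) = 9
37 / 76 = 0.49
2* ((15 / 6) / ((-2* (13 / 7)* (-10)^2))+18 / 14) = 9311 / 3640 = 2.56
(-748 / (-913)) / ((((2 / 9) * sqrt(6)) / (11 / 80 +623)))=937.89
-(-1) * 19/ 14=19/ 14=1.36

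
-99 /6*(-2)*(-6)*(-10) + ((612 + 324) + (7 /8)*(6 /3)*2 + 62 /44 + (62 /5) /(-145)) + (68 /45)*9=2934.42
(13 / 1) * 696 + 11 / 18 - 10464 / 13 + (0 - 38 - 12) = 1917323 / 234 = 8193.69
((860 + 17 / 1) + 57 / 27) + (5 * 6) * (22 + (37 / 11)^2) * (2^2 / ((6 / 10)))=8213152 / 1089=7541.92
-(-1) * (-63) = -63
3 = 3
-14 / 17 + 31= 513 / 17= 30.18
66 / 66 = 1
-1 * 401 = -401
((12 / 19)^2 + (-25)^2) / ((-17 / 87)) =-19641903 / 6137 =-3200.57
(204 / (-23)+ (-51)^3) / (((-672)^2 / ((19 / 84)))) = -19324121 / 290820096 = -0.07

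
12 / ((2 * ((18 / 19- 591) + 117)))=-19 / 1498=-0.01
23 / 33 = 0.70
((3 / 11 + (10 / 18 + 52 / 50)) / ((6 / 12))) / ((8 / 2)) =2312 / 2475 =0.93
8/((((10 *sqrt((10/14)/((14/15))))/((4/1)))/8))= 896 *sqrt(6)/75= 29.26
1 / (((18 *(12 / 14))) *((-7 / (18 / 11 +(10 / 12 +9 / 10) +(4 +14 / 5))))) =-839 / 8910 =-0.09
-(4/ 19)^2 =-16/ 361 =-0.04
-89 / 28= -3.18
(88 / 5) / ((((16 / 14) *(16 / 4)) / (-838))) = -32263 / 10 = -3226.30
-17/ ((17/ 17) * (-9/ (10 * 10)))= 1700/ 9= 188.89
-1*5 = -5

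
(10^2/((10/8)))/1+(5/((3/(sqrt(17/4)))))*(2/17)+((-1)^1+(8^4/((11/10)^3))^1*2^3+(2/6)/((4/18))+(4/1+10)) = 24713.99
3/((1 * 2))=3/2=1.50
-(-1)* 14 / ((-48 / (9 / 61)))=-21 / 488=-0.04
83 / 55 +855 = 47108 / 55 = 856.51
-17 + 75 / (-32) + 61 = 1333 / 32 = 41.66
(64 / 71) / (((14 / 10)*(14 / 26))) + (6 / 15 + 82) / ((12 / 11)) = 76.73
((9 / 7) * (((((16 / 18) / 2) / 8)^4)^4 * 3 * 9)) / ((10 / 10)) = 1 / 3498258097432756224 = 0.00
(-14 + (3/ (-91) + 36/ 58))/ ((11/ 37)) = -1309615/ 29029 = -45.11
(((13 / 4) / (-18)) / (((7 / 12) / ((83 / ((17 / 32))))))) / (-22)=8632 / 3927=2.20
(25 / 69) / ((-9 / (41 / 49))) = -1025 / 30429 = -0.03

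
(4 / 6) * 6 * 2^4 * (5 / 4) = 80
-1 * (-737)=737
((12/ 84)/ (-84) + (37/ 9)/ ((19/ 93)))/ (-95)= -74931/ 353780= -0.21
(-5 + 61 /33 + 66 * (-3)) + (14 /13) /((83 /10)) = -7157782 /35607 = -201.02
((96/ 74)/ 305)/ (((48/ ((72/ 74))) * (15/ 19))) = 228/ 2087725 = 0.00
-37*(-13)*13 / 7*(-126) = -112554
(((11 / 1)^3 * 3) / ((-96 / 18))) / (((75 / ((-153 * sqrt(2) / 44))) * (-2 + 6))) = 55539 * sqrt(2) / 6400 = 12.27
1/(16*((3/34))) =17/24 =0.71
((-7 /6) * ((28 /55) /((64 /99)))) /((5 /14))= -1029 /400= -2.57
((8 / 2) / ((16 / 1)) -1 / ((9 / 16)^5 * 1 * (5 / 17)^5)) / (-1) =5955127366403 / 738112500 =8068.05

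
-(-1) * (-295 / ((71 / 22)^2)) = -142780 / 5041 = -28.32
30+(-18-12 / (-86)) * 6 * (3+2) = -505.81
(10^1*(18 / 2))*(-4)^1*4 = -1440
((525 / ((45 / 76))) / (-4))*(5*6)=-6650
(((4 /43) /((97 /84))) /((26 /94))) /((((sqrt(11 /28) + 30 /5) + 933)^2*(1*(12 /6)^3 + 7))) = 3638843027008 /165246241850694241835 -553604352*sqrt(77) /165246241850694241835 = 0.00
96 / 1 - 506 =-410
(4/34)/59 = 2/1003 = 0.00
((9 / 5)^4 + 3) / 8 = 2109 / 1250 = 1.69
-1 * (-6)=6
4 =4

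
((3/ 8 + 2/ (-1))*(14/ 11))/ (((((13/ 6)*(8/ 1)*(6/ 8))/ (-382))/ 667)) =891779/ 22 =40535.41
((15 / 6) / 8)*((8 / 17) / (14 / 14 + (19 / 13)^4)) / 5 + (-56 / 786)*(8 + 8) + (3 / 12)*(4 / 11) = -24374546377 / 23352794124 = -1.04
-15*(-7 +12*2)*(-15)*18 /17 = 4050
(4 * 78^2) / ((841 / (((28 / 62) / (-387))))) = -37856 / 1121053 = -0.03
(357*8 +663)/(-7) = -502.71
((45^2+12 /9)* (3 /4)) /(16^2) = 6079 /1024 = 5.94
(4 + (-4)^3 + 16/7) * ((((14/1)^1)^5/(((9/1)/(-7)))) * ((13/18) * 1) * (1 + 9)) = 14123258240/81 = 174361212.84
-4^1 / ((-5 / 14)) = 56 / 5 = 11.20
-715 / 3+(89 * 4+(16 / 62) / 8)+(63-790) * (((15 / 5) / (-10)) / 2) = 421753 / 1860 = 226.75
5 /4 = 1.25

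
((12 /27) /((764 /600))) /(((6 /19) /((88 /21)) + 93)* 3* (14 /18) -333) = -167200 /55483017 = -0.00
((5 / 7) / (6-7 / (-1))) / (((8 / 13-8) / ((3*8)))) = -5 / 28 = -0.18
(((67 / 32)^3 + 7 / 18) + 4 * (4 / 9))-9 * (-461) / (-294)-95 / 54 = -196223543 / 43352064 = -4.53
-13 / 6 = -2.17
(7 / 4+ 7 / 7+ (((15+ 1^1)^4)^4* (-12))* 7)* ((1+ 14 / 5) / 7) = -23552802833312355503267 / 28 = -841171529761155553688.11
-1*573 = -573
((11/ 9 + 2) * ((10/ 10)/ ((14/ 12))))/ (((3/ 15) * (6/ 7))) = 145/ 9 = 16.11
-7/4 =-1.75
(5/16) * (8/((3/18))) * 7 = 105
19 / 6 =3.17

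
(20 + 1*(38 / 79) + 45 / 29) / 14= 1.57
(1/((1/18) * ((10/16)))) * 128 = 18432/5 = 3686.40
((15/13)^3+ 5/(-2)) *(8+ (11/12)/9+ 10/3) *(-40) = 2011625/4563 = 440.86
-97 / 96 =-1.01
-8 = -8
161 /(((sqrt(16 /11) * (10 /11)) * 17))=8.64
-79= -79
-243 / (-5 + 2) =81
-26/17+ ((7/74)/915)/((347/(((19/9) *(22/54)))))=-148443722789/97059373470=-1.53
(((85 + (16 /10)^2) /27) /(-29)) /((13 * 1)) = -2189 /254475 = -0.01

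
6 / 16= 3 / 8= 0.38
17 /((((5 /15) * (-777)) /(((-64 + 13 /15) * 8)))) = 33.15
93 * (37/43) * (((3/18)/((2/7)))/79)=0.59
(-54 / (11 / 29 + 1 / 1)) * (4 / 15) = -261 / 25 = -10.44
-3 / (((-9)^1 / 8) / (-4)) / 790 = -16 / 1185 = -0.01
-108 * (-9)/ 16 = 243/ 4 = 60.75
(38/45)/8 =19/180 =0.11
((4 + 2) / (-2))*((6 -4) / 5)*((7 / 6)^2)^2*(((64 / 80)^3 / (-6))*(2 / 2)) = 9604 / 50625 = 0.19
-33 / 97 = -0.34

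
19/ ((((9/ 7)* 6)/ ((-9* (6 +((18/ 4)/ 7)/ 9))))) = -1615/ 12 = -134.58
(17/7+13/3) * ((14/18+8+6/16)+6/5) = 264617/3780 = 70.00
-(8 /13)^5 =-32768 /371293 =-0.09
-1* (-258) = 258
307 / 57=5.39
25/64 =0.39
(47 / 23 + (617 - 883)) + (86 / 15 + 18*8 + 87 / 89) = -3477208 / 30705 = -113.25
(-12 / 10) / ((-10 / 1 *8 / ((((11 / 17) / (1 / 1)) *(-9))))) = -297 / 3400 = -0.09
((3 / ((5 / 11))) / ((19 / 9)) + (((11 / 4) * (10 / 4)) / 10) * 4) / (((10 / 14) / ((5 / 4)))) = 15631 / 1520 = 10.28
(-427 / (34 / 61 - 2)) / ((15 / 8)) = 26047 / 165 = 157.86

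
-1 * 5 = -5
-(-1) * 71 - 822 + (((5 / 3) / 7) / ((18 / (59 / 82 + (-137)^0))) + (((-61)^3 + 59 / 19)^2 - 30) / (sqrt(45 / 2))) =10861150652.24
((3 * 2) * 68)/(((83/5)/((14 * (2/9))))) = 19040/249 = 76.47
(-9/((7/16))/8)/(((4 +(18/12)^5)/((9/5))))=-5184/12985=-0.40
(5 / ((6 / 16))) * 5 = 200 / 3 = 66.67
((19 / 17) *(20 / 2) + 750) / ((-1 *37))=-12940 / 629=-20.57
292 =292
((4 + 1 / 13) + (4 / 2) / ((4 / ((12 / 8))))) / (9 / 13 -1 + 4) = 251 / 192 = 1.31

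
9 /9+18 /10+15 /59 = 901 /295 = 3.05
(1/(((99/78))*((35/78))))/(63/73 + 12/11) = 0.90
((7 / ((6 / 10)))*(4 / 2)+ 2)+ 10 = 35.33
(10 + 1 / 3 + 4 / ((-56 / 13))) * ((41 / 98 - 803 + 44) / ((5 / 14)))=-5872939 / 294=-19975.98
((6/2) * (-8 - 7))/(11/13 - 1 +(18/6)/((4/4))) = -585/37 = -15.81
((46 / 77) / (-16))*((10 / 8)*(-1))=115 / 2464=0.05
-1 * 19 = -19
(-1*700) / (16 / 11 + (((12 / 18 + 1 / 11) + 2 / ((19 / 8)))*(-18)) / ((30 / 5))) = 146300 / 699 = 209.30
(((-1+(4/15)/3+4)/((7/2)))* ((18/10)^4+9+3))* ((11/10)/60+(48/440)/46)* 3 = 1.23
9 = 9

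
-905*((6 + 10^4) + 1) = -9056335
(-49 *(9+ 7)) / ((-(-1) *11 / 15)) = -11760 / 11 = -1069.09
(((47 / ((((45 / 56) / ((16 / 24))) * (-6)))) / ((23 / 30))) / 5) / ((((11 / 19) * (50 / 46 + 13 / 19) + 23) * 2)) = -950152 / 26930205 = -0.04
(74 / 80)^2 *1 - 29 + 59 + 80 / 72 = 31.97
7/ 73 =0.10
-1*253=-253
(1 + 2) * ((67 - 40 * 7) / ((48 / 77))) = -16401 / 16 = -1025.06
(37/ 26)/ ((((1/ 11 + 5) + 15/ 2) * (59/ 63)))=25641/ 212459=0.12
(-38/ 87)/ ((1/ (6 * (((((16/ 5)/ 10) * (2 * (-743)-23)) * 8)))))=7339776/ 725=10123.83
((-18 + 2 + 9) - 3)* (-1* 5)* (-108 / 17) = -5400 / 17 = -317.65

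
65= 65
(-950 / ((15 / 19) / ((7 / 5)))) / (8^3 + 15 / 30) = -3.29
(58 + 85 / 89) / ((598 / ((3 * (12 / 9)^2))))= 13992 / 26611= 0.53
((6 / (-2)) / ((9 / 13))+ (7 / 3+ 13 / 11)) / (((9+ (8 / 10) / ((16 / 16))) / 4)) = -180 / 539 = -0.33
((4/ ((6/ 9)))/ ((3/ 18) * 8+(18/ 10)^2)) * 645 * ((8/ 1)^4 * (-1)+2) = -1188283500/ 343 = -3464383.38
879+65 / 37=32588 / 37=880.76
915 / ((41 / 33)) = 30195 / 41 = 736.46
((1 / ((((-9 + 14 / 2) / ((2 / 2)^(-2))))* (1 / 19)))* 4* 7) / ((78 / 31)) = -4123 / 39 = -105.72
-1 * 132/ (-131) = 132/ 131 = 1.01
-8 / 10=-4 / 5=-0.80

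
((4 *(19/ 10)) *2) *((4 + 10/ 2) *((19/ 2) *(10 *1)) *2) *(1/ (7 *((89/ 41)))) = 1065672/ 623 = 1710.55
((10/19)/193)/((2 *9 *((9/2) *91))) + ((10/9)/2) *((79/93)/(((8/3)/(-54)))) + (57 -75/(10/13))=-167771838359/3351652668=-50.06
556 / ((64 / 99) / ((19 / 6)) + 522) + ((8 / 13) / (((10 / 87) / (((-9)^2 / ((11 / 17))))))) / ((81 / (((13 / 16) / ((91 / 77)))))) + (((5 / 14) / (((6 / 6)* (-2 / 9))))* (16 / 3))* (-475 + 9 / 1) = 1192125622503 / 297954020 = 4001.04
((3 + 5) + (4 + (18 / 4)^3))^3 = 561515625 / 512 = 1096710.21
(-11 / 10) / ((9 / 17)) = -187 / 90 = -2.08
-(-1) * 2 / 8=1 / 4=0.25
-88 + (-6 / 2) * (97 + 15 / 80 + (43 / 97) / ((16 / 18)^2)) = -2366773 / 6208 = -381.25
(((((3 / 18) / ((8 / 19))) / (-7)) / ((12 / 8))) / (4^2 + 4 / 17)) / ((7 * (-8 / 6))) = 323 / 1298304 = 0.00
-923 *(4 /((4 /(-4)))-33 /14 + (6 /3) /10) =5683.04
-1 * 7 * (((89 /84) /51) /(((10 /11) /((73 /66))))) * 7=-45479 /36720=-1.24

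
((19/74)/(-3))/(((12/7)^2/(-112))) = 6517/1998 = 3.26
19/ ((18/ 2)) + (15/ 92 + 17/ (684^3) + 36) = 281709665815/ 7360310592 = 38.27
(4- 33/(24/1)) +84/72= 91/24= 3.79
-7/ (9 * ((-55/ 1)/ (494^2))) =1708252/ 495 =3451.01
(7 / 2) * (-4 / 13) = -14 / 13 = -1.08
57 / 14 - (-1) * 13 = 239 / 14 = 17.07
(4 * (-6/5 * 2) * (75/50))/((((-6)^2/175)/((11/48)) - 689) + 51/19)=65835/3133646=0.02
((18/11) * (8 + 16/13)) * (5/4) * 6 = 16200/143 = 113.29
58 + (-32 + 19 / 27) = 721 / 27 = 26.70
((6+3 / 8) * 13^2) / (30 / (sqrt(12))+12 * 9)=77571 / 7726 - 14365 * sqrt(3) / 30904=9.24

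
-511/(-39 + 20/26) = 949/71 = 13.37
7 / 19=0.37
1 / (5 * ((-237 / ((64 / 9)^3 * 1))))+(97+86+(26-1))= 179421776 / 863865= 207.70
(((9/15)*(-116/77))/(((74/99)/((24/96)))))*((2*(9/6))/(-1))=2349/2590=0.91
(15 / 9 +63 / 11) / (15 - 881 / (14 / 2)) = -427 / 6402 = -0.07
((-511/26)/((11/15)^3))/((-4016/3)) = 5173875/138977696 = 0.04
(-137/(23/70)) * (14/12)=-33565/69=-486.45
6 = 6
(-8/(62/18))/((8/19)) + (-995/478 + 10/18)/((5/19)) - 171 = -182.32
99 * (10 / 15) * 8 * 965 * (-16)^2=130437120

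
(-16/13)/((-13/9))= 144/169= 0.85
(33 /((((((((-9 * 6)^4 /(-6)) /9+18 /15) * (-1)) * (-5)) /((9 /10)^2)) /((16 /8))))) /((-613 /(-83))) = -6723 /731247700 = -0.00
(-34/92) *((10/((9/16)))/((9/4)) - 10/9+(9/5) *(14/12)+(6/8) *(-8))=-39797/37260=-1.07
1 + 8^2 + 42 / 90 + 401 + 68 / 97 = 679729 / 1455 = 467.17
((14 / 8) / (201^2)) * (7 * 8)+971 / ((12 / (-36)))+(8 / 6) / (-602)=-35424119449 / 12160701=-2913.00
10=10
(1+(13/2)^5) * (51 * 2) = 18937575/16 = 1183598.44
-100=-100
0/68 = 0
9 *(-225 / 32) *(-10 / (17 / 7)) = 70875 / 272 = 260.57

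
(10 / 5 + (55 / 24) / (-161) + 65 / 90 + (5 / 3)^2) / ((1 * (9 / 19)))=402743 / 34776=11.58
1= 1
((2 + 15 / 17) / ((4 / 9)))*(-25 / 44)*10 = -55125 / 1496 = -36.85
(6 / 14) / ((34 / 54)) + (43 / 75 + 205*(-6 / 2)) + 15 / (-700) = -21911497 / 35700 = -613.77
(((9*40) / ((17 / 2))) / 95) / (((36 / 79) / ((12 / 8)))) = 1.47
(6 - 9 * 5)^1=-39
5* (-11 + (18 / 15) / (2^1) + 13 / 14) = -663 / 14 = -47.36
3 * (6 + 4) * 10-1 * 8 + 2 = 294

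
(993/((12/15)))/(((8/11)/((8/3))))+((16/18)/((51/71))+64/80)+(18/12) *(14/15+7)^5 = 889733704991/17212500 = 51691.14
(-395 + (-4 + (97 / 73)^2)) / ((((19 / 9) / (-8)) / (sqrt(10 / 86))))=152414064*sqrt(215) / 4353793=513.31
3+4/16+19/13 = 245/52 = 4.71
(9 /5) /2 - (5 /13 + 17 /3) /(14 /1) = 1277 /2730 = 0.47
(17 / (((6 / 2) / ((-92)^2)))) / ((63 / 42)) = 287776 / 9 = 31975.11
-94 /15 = -6.27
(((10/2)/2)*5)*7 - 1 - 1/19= 3285/38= 86.45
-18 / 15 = -6 / 5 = -1.20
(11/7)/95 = 11/665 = 0.02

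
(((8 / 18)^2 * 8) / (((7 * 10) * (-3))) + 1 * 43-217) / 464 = -739967 / 1973160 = -0.38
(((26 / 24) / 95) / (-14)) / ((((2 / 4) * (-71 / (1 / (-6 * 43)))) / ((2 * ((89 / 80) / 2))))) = -1157 / 11694211200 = -0.00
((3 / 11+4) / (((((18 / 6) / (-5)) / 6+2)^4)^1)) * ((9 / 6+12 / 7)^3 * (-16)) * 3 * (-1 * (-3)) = -770917500000 / 491701133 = -1567.86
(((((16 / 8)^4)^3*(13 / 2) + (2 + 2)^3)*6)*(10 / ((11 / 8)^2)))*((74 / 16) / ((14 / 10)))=2369894400 / 847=2797986.30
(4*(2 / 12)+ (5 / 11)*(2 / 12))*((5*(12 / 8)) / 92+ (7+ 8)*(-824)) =-37145675 / 4048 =-9176.30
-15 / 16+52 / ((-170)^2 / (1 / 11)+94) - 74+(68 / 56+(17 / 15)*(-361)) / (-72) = -3469412348 / 50084055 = -69.27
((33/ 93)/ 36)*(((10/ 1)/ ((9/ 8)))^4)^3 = 188978561024000000000000/ 78797840678199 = 2398270807.90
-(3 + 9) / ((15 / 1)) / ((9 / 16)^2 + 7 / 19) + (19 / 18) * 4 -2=157996 / 149895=1.05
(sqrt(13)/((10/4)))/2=sqrt(13)/5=0.72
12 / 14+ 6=48 / 7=6.86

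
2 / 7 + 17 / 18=155 / 126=1.23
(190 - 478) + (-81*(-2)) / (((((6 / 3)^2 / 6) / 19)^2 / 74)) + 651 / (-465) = 48684818 / 5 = 9736963.60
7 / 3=2.33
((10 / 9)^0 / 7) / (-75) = -1 / 525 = -0.00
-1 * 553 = -553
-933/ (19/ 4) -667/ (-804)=-195.59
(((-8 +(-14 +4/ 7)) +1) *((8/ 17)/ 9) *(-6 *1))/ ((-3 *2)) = -1144/ 1071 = -1.07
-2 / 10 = -1 / 5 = -0.20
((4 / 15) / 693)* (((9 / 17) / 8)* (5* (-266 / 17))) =-0.00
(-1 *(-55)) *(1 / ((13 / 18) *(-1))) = -990 / 13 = -76.15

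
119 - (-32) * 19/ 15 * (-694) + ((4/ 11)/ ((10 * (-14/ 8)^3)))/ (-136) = -28011.13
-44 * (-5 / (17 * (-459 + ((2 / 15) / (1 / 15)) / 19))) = -4180 / 148223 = -0.03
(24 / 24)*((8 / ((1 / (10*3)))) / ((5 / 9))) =432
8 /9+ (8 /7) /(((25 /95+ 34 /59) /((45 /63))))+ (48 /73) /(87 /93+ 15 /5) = 3748385560 /1847910393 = 2.03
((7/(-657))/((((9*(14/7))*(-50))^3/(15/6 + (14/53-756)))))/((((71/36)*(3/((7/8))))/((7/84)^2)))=-3912307/346041626688000000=-0.00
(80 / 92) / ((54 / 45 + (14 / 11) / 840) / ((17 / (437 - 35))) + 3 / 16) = 299200 / 9840619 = 0.03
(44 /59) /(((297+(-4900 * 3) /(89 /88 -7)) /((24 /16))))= 1054 /2592637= 0.00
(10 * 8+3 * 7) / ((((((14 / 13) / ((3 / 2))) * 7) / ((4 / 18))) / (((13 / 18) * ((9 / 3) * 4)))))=17069 / 441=38.71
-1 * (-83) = 83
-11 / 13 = -0.85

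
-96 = -96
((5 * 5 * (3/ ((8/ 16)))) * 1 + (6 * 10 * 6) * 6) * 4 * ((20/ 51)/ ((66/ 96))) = 89600/ 17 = 5270.59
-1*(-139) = 139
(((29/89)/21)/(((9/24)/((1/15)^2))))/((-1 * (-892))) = 58/281331225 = 0.00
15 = 15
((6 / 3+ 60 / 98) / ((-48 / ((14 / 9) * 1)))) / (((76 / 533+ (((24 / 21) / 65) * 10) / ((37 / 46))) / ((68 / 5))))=-5364112 / 1682775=-3.19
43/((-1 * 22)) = -43/22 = -1.95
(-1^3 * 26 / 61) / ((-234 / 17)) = 0.03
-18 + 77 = 59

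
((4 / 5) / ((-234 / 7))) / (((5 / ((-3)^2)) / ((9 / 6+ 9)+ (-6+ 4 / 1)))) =-119 / 325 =-0.37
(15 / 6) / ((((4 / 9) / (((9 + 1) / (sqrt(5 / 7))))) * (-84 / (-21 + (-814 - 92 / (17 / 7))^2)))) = -3145833825 * sqrt(35) / 32368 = -574981.58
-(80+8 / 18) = -724 / 9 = -80.44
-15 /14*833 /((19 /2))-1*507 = -11418 /19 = -600.95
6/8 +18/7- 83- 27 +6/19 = -56585/532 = -106.36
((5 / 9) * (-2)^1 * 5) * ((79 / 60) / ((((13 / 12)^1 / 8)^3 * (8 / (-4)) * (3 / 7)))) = 22650880 / 6591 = 3436.64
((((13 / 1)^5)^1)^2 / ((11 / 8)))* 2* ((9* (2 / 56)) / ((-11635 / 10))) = -763523954856 / 13783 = -55396064.34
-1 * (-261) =261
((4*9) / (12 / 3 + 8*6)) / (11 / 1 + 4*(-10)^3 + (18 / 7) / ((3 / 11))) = -63 / 362141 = -0.00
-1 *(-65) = 65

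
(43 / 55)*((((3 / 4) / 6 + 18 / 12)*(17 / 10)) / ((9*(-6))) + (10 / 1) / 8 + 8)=1708777 / 237600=7.19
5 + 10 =15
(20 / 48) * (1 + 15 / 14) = 145 / 168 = 0.86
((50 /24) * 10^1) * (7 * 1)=875 /6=145.83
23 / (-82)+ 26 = 2109 / 82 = 25.72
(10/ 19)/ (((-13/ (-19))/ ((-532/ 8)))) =-665/ 13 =-51.15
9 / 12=0.75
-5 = -5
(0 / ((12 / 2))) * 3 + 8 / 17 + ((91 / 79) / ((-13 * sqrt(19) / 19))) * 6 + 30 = 518 / 17 - 42 * sqrt(19) / 79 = 28.15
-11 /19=-0.58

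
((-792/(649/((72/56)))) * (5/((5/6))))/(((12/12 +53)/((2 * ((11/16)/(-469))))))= 99/193697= 0.00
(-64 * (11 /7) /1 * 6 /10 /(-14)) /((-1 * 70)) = -528 /8575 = -0.06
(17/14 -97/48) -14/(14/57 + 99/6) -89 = -58140331/641424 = -90.64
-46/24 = -23/12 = -1.92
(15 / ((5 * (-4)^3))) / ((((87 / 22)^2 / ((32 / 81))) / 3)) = -242 / 68121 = -0.00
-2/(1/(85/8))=-85/4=-21.25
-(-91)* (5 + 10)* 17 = 23205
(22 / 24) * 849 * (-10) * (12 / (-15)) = 6226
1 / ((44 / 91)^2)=8281 / 1936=4.28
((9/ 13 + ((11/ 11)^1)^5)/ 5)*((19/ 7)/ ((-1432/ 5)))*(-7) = 209/ 9308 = 0.02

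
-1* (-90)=90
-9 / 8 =-1.12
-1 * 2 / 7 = -2 / 7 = -0.29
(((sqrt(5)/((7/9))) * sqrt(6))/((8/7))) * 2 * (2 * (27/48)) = 13.86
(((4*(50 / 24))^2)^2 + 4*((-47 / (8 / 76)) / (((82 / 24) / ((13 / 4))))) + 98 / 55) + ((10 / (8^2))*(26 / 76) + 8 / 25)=3471342415483 / 1110542400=3125.81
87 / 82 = 1.06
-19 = -19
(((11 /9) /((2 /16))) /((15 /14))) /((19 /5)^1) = 1232 /513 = 2.40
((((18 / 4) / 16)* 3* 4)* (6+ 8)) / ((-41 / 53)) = -10017 / 164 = -61.08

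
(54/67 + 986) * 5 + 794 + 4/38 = 5728.14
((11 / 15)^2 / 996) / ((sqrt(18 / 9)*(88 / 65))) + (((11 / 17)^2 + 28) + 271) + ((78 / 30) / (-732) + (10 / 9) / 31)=143*sqrt(2) / 717120 + 29456938559 / 98369820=299.45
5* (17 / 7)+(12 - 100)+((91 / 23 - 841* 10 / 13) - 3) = -1510777 / 2093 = -721.82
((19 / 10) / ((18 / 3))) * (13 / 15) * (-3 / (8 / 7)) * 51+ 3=-26993 / 800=-33.74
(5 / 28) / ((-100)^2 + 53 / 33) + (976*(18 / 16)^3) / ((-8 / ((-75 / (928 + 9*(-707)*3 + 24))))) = -1100757153315 / 1532459842816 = -0.72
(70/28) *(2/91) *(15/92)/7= 75/58604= 0.00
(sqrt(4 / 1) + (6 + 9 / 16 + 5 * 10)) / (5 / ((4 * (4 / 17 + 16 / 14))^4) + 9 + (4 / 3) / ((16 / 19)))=5.53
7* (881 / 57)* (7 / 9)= 43169 / 513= 84.15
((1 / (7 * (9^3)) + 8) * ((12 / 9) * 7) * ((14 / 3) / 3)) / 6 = 1143100 / 59049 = 19.36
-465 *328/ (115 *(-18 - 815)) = 30504/ 19159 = 1.59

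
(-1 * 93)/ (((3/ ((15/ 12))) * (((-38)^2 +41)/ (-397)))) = 12307/ 1188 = 10.36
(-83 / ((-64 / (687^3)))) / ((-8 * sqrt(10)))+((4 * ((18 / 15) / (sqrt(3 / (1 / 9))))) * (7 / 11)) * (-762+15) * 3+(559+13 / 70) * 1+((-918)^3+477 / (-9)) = -790243254.29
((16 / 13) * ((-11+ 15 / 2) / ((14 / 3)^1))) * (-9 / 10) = 54 / 65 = 0.83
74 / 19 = 3.89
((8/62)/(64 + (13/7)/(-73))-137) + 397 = 263491504/1013421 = 260.00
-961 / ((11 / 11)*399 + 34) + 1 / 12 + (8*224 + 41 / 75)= 77524779 / 43300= 1790.41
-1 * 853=-853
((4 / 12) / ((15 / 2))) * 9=2 / 5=0.40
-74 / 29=-2.55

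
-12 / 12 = -1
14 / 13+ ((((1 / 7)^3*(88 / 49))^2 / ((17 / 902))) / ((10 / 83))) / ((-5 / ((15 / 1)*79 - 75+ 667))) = -5015816760802 / 1560675750725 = -3.21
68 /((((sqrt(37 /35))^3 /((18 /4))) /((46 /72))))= 13685 * sqrt(1295) /2738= 179.86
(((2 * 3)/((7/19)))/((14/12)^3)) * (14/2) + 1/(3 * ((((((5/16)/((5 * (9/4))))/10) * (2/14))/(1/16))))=85263/686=124.29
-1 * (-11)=11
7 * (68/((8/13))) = 1547/2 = 773.50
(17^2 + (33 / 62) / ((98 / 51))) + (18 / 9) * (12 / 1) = 1903471 / 6076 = 313.28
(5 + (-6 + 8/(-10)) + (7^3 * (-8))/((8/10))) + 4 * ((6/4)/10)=-17156/5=-3431.20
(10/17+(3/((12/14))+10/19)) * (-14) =-20867/323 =-64.60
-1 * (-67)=67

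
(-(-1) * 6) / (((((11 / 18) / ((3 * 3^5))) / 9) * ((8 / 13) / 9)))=20726199 / 22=942099.95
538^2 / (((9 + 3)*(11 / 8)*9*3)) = 578888 / 891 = 649.71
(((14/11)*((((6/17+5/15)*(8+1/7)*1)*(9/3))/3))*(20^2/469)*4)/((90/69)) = 699200/37587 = 18.60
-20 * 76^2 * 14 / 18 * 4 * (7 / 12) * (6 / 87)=-11320960 / 783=-14458.44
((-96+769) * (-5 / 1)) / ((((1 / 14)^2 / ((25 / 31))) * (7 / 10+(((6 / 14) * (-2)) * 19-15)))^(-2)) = -2964638788393 / 23529800000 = -126.00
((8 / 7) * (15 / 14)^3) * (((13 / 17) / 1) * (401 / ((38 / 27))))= 475034625 / 1551046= 306.27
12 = 12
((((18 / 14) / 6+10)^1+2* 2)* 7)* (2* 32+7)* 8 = 56516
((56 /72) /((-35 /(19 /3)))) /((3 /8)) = -152 /405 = -0.38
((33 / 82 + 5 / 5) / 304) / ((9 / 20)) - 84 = -4710817 / 56088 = -83.99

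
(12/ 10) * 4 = 24/ 5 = 4.80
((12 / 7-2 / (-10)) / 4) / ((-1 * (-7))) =67 / 980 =0.07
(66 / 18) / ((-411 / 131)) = -1441 / 1233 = -1.17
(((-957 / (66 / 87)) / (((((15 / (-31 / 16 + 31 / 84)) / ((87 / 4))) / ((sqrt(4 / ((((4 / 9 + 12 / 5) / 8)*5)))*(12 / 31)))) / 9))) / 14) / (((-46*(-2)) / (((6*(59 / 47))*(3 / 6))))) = 5944306581 / 135600640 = 43.84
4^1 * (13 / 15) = 52 / 15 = 3.47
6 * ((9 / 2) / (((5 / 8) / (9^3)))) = 157464 / 5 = 31492.80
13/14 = 0.93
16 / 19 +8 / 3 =200 / 57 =3.51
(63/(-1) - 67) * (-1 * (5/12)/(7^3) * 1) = 325/2058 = 0.16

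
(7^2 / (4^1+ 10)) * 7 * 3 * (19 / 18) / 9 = 931 / 108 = 8.62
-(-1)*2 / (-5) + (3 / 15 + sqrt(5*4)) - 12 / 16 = -19 / 20 + 2*sqrt(5) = 3.52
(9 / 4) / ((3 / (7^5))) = 50421 / 4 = 12605.25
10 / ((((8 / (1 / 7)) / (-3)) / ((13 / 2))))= -3.48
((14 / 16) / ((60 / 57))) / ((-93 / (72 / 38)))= -21 / 1240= -0.02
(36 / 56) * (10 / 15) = 3 / 7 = 0.43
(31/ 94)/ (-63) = -31/ 5922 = -0.01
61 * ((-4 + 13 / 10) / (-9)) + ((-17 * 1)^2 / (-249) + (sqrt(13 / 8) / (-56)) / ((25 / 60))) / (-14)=3 * sqrt(26) / 3920 + 160207 / 8715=18.39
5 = 5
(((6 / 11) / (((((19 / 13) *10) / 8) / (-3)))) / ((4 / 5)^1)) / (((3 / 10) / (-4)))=14.93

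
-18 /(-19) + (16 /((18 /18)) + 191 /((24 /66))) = 41207 /76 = 542.20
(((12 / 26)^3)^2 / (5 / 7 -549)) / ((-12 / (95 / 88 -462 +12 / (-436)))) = -7520823513 / 11105913118729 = -0.00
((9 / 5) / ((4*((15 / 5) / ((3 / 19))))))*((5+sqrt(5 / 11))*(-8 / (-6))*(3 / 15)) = 3*sqrt(55) / 5225+3 / 95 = 0.04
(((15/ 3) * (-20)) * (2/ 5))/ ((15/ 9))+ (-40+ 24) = -40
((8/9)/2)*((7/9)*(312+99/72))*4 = 35098/81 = 433.31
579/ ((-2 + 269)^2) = 193/ 23763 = 0.01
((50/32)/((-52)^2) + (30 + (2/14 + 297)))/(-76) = -99074735/23016448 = -4.30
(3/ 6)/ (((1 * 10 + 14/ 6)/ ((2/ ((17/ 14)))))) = 42/ 629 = 0.07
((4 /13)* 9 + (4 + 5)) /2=153 /26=5.88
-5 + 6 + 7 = 8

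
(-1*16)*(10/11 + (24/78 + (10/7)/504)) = -1230604/63063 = -19.51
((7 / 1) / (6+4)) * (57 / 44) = 399 / 440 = 0.91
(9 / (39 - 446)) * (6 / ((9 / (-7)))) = 0.10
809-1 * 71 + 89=827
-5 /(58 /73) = -365 /58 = -6.29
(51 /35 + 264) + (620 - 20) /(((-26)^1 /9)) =26283 /455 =57.76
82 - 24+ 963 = 1021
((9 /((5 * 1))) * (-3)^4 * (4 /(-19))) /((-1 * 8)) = 729 /190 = 3.84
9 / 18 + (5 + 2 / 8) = 5.75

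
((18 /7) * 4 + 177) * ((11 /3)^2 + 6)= 10925 /3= 3641.67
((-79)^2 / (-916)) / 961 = -6241 / 880276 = -0.01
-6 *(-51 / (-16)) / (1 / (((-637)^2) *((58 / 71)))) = -1800397053 / 284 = -6339426.24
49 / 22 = 2.23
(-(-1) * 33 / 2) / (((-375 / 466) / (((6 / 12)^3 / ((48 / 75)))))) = -2563 / 640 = -4.00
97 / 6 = 16.17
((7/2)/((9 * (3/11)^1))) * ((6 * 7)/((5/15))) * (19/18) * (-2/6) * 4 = -20482/81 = -252.86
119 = 119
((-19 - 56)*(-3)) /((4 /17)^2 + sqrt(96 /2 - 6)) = 34.42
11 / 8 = 1.38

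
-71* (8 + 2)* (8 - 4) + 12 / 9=-8516 / 3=-2838.67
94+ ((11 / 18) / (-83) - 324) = -343631 / 1494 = -230.01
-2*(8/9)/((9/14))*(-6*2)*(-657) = -65408/3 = -21802.67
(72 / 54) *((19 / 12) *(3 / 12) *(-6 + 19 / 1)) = 247 / 36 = 6.86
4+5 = 9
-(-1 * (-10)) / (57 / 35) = -350 / 57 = -6.14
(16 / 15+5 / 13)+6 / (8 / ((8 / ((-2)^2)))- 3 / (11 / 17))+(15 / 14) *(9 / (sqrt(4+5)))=-13003 / 2730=-4.76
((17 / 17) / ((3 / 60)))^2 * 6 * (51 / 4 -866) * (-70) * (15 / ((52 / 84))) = 45153990000 / 13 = 3473383846.15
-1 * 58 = -58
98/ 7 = 14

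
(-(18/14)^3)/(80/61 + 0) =-44469/27440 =-1.62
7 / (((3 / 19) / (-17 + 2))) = -665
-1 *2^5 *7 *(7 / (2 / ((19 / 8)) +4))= -7448 / 23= -323.83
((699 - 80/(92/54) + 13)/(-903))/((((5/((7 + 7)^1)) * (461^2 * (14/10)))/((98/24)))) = -53536/1891649421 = -0.00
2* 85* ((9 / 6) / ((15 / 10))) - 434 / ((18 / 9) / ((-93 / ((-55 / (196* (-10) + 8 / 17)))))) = 672428422 / 935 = 719174.78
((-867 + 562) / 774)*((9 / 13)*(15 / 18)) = -1525 / 6708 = -0.23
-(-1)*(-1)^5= -1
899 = 899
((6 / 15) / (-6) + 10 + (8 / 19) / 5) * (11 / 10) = 6281 / 570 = 11.02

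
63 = 63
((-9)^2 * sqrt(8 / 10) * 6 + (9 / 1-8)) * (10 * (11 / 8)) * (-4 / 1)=-10692 * sqrt(5)-55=-23963.04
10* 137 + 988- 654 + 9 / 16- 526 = 18857 / 16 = 1178.56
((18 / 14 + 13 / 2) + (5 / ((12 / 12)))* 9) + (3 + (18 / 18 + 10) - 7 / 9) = 8317 / 126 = 66.01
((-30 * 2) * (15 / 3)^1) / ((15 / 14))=-280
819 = 819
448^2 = 200704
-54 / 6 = -9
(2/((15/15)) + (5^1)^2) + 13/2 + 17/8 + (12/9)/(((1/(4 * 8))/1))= 1879/24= 78.29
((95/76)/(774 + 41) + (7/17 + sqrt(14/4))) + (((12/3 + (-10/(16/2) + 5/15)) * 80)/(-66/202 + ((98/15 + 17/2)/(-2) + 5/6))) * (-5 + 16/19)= sqrt(14)/2 + 1312598196559/8946328676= 148.59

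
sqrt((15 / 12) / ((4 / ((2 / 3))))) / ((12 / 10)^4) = 0.22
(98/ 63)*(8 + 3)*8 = 1232/ 9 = 136.89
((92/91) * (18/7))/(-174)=-0.01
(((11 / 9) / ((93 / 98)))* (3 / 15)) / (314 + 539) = 1078 / 3569805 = 0.00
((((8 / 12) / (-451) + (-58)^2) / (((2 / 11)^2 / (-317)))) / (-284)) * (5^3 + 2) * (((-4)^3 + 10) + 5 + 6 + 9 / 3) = -5039056987525 / 8733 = -577013281.52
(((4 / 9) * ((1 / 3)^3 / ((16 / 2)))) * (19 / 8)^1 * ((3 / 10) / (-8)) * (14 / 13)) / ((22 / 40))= -133 / 370656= -0.00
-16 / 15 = -1.07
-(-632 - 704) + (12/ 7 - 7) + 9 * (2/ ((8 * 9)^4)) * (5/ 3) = 41721661475/ 31352832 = 1330.71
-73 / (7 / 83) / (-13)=6059 / 91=66.58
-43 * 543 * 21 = -490329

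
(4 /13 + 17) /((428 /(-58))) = -6525 /2782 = -2.35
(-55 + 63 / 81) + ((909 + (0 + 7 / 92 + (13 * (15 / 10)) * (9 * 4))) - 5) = 1284935 / 828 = 1551.85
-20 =-20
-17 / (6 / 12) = -34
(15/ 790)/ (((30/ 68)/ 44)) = 748/ 395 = 1.89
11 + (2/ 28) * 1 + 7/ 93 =14513/ 1302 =11.15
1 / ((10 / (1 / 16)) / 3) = 3 / 160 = 0.02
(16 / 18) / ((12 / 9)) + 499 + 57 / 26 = 39145 / 78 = 501.86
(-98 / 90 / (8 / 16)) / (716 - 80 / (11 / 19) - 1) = -1078 / 285525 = -0.00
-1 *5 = -5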